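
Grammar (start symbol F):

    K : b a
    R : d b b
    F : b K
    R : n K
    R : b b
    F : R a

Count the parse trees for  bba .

2

Parse trees for bba:
  [F b [K b a]]
  [F [R b b] a]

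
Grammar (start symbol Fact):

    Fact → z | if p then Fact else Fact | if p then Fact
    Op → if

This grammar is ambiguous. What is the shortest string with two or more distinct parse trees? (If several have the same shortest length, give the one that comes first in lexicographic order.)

length 1: no string has ≥2 trees
length 4: no string has ≥2 trees
length 6: no string has ≥2 trees
length 7: no string has ≥2 trees
length 9: if p then if p then z else z has 2 parse trees

Two derivations of if p then if p then z else z:
  Fact ⇒ if p then Fact else Fact ⇒ if p then if p then Fact else Fact ⇒ if p then if p then z else Fact ⇒ if p then if p then z else z
  Fact ⇒ if p then Fact ⇒ if p then if p then Fact else Fact ⇒ if p then if p then z else Fact ⇒ if p then if p then z else z

if p then if p then z else z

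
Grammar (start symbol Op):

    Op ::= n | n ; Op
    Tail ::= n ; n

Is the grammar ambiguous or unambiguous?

Unambiguous

Only Op is reachable from Op; ignoring the rest: Right-recursive list with a separator: after each atom, whether the separator follows determines the rule. One parse per string.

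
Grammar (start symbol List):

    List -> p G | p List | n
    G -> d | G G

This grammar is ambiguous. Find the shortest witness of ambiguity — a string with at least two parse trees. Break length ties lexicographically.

length 1: no string has ≥2 trees
length 2: no string has ≥2 trees
length 3: no string has ≥2 trees
length 4: p d d d has 2 parse trees

Two derivations of p d d d:
  List ⇒ p G ⇒ p G G ⇒ p d G ⇒ p d G G ⇒ p d d G ⇒ p d d d
  List ⇒ p G ⇒ p G G ⇒ p G G G ⇒ p d G G ⇒ p d d G ⇒ p d d d

p d d d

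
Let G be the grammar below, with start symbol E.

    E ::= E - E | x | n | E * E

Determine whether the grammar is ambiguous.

Witness: n * n * n

Derivation 1: E ⇒ E * E ⇒ n * E ⇒ n * E * E ⇒ n * n * E ⇒ n * n * n
Derivation 2: E ⇒ E * E ⇒ E * E * E ⇒ n * E * E ⇒ n * n * E ⇒ n * n * n

Two distinct leftmost derivations for the same string.

Ambiguous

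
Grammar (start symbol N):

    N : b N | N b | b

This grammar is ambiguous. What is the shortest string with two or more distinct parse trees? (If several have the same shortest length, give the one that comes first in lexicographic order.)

length 1: no string has ≥2 trees
length 2: b b has 2 parse trees

Two derivations of b b:
  N ⇒ b N ⇒ b b
  N ⇒ N b ⇒ b b

b b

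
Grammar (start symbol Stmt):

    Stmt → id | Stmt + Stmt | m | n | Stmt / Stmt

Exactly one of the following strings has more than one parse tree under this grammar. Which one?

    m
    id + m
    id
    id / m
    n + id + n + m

m: 1 tree
id + m: 1 tree
id: 1 tree
id / m: 1 tree
n + id + n + m: 5 trees

n + id + n + m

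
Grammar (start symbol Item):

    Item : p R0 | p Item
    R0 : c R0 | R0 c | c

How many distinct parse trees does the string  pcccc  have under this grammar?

8

Parse trees for pcccc:
  [Item p [R0 c [R0 c [R0 c [R0 c]]]]]
  [Item p [R0 c [R0 c [R0 [R0 c] c]]]]
  [Item p [R0 c [R0 [R0 c [R0 c]] c]]]
  [Item p [R0 c [R0 [R0 [R0 c] c] c]]]
  [Item p [R0 [R0 c [R0 c [R0 c]]] c]]
  [Item p [R0 [R0 c [R0 [R0 c] c]] c]]
  [Item p [R0 [R0 [R0 c [R0 c]] c] c]]
  [Item p [R0 [R0 [R0 [R0 c] c] c] c]]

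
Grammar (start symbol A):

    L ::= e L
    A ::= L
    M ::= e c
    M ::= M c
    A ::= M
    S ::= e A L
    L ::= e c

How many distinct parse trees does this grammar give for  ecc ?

Parse trees for ecc:
  [A [M [M e c] c]]

1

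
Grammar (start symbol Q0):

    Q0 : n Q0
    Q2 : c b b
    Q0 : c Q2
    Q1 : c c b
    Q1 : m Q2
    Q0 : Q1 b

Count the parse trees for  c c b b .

2

Parse trees for c c b b:
  [Q0 c [Q2 c b b]]
  [Q0 [Q1 c c b] b]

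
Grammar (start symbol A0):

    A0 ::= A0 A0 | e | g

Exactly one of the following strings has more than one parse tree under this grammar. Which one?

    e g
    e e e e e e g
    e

e e e e e e g

e g: 1 tree
e e e e e e g: 132 trees
e: 1 tree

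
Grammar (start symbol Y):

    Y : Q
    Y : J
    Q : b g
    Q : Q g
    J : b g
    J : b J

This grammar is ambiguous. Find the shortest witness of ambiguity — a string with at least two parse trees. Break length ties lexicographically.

length 2: b g has 2 parse trees

Two derivations of b g:
  Y ⇒ Q ⇒ b g
  Y ⇒ J ⇒ b g

b g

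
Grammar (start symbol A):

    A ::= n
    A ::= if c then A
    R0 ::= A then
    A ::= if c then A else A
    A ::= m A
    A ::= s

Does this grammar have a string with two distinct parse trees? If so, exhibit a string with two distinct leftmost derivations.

Witness: if c then if c then n else n

Derivation 1: A ⇒ if c then A ⇒ if c then if c then A else A ⇒ if c then if c then n else A ⇒ if c then if c then n else n
Derivation 2: A ⇒ if c then A else A ⇒ if c then if c then A else A ⇒ if c then if c then n else A ⇒ if c then if c then n else n

Two distinct leftmost derivations for the same string.

Ambiguous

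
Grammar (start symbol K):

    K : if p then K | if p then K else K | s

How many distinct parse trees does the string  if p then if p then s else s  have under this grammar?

Parse trees for if p then if p then s else s:
  [K if p then [K if p then [K s] else [K s]]]
  [K if p then [K if p then [K s]] else [K s]]

2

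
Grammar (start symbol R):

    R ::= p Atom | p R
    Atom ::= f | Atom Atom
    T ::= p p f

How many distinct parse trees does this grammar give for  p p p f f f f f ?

14

Parse trees for p p p f f f f f (showing first 6 of 14):
  [R p [R p [R p [Atom [Atom f] [Atom [Atom f] [Atom [Atom f] [Atom [Atom f] [Atom f]]]]]]]]
  [R p [R p [R p [Atom [Atom f] [Atom [Atom f] [Atom [Atom [Atom f] [Atom f]] [Atom f]]]]]]]
  [R p [R p [R p [Atom [Atom f] [Atom [Atom [Atom f] [Atom f]] [Atom [Atom f] [Atom f]]]]]]]
  [R p [R p [R p [Atom [Atom f] [Atom [Atom [Atom f] [Atom [Atom f] [Atom f]]] [Atom f]]]]]]
  [R p [R p [R p [Atom [Atom f] [Atom [Atom [Atom [Atom f] [Atom f]] [Atom f]] [Atom f]]]]]]
  [R p [R p [R p [Atom [Atom [Atom f] [Atom f]] [Atom [Atom f] [Atom [Atom f] [Atom f]]]]]]]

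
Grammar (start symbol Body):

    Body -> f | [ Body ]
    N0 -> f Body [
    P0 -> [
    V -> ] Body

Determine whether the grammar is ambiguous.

(N0, P0, V are unreachable from Body, so their rules don't affect L(Body).) L(Body) is { openⁿ atom closeⁿ : n ≥ 0 }. The bracket depth fixes n, and the derivation is forced at every step.

Unambiguous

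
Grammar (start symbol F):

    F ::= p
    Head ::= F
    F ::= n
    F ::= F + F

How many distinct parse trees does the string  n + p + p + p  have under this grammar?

Parse trees for n + p + p + p:
  [F [F n] + [F [F p] + [F [F p] + [F p]]]]
  [F [F n] + [F [F [F p] + [F p]] + [F p]]]
  [F [F [F n] + [F p]] + [F [F p] + [F p]]]
  [F [F [F n] + [F [F p] + [F p]]] + [F p]]
  [F [F [F [F n] + [F p]] + [F p]] + [F p]]

5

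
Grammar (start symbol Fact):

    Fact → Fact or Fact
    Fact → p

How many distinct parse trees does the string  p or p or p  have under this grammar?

Parse trees for p or p or p:
  [Fact [Fact p] or [Fact [Fact p] or [Fact p]]]
  [Fact [Fact [Fact p] or [Fact p]] or [Fact p]]

2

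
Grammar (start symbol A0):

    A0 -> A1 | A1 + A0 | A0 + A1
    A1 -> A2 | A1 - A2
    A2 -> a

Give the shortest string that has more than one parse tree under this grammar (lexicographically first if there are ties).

a + a

length 1: no string has ≥2 trees
length 3: a + a has 2 parse trees

Two derivations of a + a:
  A0 ⇒ A1 + A0 ⇒ A2 + A0 ⇒ a + A0 ⇒ a + A1 ⇒ a + A2 ⇒ a + a
  A0 ⇒ A0 + A1 ⇒ A1 + A1 ⇒ A2 + A1 ⇒ a + A1 ⇒ a + A2 ⇒ a + a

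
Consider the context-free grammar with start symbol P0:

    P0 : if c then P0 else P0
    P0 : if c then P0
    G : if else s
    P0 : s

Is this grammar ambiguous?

Ambiguous

Witness: if c then if c then s else s

Derivation 1: P0 ⇒ if c then P0 else P0 ⇒ if c then if c then P0 else P0 ⇒ if c then if c then s else P0 ⇒ if c then if c then s else s
Derivation 2: P0 ⇒ if c then P0 ⇒ if c then if c then P0 else P0 ⇒ if c then if c then s else P0 ⇒ if c then if c then s else s

Two distinct leftmost derivations for the same string.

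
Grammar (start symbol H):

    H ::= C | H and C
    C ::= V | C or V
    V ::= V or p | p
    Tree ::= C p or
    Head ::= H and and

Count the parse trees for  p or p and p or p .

4

Parse trees for p or p and p or p:
  [H [H [C [V [V p] or p]]] and [C [V [V p] or p]]]
  [H [H [C [V [V p] or p]]] and [C [C [V p]] or [V p]]]
  [H [H [C [C [V p]] or [V p]]] and [C [V [V p] or p]]]
  [H [H [C [C [V p]] or [V p]]] and [C [C [V p]] or [V p]]]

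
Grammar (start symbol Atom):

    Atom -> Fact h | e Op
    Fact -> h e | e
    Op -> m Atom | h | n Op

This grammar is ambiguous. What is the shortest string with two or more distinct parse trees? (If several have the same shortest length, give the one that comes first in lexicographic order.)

e h

length 2: e h has 2 parse trees

Two derivations of e h:
  Atom ⇒ Fact h ⇒ e h
  Atom ⇒ e Op ⇒ e h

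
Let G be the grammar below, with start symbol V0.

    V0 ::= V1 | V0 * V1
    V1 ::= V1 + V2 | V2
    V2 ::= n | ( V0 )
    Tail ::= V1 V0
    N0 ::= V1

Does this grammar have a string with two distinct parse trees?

Unambiguous

Only V0, V1, V2 are reachable from V0; ignoring the rest: The grammar is stratified — V0 handles '*' (left-recursive), V1 handles '+', V2 atoms. Each operator has a fixed associativity and precedence level, so every string has one parse.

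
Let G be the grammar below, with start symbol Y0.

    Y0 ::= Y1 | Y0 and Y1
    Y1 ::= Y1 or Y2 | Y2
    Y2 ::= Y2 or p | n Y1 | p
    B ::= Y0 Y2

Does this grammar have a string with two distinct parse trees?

Witness: p or p

Derivation 1: Y0 ⇒ Y1 ⇒ Y1 or Y2 ⇒ Y2 or Y2 ⇒ p or Y2 ⇒ p or p
Derivation 2: Y0 ⇒ Y1 ⇒ Y2 ⇒ Y2 or p ⇒ p or p

Two distinct leftmost derivations for the same string.

Ambiguous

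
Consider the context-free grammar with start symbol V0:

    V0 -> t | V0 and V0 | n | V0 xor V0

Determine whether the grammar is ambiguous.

Ambiguous

Witness: n and n and n

Derivation 1: V0 ⇒ V0 and V0 ⇒ V0 and V0 and V0 ⇒ n and V0 and V0 ⇒ n and n and V0 ⇒ n and n and n
Derivation 2: V0 ⇒ V0 and V0 ⇒ n and V0 ⇒ n and V0 and V0 ⇒ n and n and V0 ⇒ n and n and n

Two distinct leftmost derivations for the same string.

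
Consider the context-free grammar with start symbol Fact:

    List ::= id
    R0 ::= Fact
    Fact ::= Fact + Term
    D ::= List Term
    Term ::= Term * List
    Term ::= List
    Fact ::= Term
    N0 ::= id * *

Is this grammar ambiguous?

Unambiguous

(N0, D, R0 are unreachable from Fact, so their rules don't affect L(Fact).) Fact → Fact + Term | Term  ;  Term → Term * List | List  — a left-associative chain with List at the bottom. Each string factors uniquely by precedence.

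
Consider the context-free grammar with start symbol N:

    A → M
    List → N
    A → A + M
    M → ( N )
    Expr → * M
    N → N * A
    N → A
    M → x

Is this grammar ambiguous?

Unambiguous

(List, Expr are unreachable from N, so their rules don't affect L(N).) N → N * A | A  ;  A → A + M | M  — a left-associative chain with M at the bottom. Each string factors uniquely by precedence.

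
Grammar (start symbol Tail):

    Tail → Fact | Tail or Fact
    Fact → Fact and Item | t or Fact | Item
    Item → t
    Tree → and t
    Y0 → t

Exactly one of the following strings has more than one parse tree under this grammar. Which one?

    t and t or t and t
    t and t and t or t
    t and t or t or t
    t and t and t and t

t and t or t and t: 1 tree
t and t and t or t: 1 tree
t and t or t or t: 2 trees
t and t and t and t: 1 tree

t and t or t or t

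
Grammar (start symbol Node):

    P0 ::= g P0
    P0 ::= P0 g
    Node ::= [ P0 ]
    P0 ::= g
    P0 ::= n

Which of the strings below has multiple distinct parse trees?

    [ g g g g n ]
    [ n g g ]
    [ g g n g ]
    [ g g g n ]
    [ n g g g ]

[ g g g g n ]: 1 tree
[ n g g ]: 1 tree
[ g g n g ]: 3 trees
[ g g g n ]: 1 tree
[ n g g g ]: 1 tree

[ g g n g ]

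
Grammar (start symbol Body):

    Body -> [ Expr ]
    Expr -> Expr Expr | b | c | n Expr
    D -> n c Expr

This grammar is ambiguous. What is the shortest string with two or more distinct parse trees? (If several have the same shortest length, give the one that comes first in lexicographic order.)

[ b b b ]

length 3: no string has ≥2 trees
length 4: no string has ≥2 trees
length 5: [ b b b ] has 2 parse trees

Two derivations of [ b b b ]:
  Body ⇒ [ Expr ] ⇒ [ Expr Expr ] ⇒ [ Expr Expr Expr ] ⇒ [ b Expr Expr ] ⇒ [ b b Expr ] ⇒ [ b b b ]
  Body ⇒ [ Expr ] ⇒ [ Expr Expr ] ⇒ [ b Expr ] ⇒ [ b Expr Expr ] ⇒ [ b b Expr ] ⇒ [ b b b ]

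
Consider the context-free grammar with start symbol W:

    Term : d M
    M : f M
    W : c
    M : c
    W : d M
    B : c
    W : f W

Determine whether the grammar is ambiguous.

Unambiguous

(Term, B are unreachable from W, so their rules don't affect L(W).) Each reachable nonterminal has at most one production per leading terminal, and all productions are right-linear; the derivation is determined token-by-token.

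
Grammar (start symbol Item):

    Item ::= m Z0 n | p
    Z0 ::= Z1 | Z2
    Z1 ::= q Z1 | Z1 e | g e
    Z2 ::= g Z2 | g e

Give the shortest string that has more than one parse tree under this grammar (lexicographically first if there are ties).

m g e n

length 1: no string has ≥2 trees
length 4: m g e n has 2 parse trees

Two derivations of m g e n:
  Item ⇒ m Z0 n ⇒ m Z1 n ⇒ m g e n
  Item ⇒ m Z0 n ⇒ m Z2 n ⇒ m g e n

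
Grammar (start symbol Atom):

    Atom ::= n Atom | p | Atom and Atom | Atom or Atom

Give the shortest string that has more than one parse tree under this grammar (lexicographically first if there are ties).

length 1: no string has ≥2 trees
length 2: no string has ≥2 trees
length 3: no string has ≥2 trees
length 4: n p and p has 2 parse trees

Two derivations of n p and p:
  Atom ⇒ n Atom ⇒ n Atom and Atom ⇒ n p and Atom ⇒ n p and p
  Atom ⇒ Atom and Atom ⇒ n Atom and Atom ⇒ n p and Atom ⇒ n p and p

n p and p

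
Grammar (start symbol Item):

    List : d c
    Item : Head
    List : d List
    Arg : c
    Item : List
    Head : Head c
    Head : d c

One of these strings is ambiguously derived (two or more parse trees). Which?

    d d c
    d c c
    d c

d d c: 1 tree
d c c: 1 tree
d c: 2 trees

d c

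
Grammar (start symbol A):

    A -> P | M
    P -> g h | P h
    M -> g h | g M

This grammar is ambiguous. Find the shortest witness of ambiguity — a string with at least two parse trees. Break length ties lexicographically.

length 2: g h has 2 parse trees

Two derivations of g h:
  A ⇒ P ⇒ g h
  A ⇒ M ⇒ g h

g h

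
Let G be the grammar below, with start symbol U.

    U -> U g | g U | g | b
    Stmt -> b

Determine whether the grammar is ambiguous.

Witness: g g

Derivation 1: U ⇒ U g ⇒ g g
Derivation 2: U ⇒ g U ⇒ g g

Two distinct leftmost derivations for the same string.

Ambiguous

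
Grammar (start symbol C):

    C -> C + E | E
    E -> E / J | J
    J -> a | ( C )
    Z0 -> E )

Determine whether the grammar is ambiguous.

Only C, E, J are reachable from C; ignoring the rest: This is a standard precedence ladder (C over E over J), with each level left-recursive on its own operator ('+' at C, '/' at E). That structure is LR(1), hence unambiguous.

Unambiguous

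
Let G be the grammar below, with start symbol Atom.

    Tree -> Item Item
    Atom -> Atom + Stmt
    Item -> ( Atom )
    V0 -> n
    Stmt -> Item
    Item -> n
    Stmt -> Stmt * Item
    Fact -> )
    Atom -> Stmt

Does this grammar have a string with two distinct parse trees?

(Fact, V0, Tree are unreachable from Atom, so their rules don't affect L(Atom).) The grammar is stratified — Atom handles '+' (left-recursive), Stmt handles '*', Item atoms. Each operator has a fixed associativity and precedence level, so every string has one parse.

Unambiguous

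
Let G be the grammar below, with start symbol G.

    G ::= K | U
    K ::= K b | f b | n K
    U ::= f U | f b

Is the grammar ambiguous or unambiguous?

Witness: f b

Derivation 1: G ⇒ K ⇒ f b
Derivation 2: G ⇒ U ⇒ f b

Two distinct leftmost derivations for the same string.

Ambiguous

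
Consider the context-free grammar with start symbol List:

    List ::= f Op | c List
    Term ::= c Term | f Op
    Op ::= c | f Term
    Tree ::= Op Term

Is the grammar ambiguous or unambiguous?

(Tree is unreachable from List, so its rules don't affect L(List).) Each reachable nonterminal has at most one production per leading terminal, and all productions are right-linear; the derivation is determined token-by-token.

Unambiguous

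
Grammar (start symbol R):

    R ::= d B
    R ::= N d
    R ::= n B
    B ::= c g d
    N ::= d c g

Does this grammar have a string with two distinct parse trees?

Ambiguous

Witness: d c g d

Derivation 1: R ⇒ d B ⇒ d c g d
Derivation 2: R ⇒ N d ⇒ d c g d

Two distinct leftmost derivations for the same string.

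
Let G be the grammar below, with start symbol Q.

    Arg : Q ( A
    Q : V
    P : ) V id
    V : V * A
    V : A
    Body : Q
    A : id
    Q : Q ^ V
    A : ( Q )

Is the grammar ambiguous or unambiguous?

Unambiguous

Only Q, V, A are reachable from Q; ignoring the rest: This is a standard precedence ladder (Q over V over A), with each level left-recursive on its own operator ('^' at Q, '*' at V). That structure is LR(1), hence unambiguous.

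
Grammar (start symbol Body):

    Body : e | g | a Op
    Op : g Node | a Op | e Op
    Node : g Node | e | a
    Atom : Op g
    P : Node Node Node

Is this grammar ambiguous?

Unambiguous

Only Body, Op, Node are reachable from Body; ignoring the rest: Restricted to the reachable nonterminals, every rule has the form A → t or A → t B, and no two rules for the same A share a first terminal. The grammar encodes a DFA — one run per string.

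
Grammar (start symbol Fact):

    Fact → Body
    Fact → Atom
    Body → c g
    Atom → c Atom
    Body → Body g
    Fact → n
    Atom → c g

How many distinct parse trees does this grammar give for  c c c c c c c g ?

1

Parse trees for c c c c c c c g:
  [Fact [Atom c [Atom c [Atom c [Atom c [Atom c [Atom c [Atom c g]]]]]]]]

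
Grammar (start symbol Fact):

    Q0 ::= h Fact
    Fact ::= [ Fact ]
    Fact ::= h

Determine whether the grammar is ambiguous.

Unambiguous

(Q0 is unreachable from Fact, so its rules don't affect L(Fact).) Each string is a nest of matched brackets around a single atom. An opening bracket forces the recursive rule; an atom forces the base rule.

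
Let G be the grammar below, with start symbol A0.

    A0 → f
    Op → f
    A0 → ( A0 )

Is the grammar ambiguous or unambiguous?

(Op is unreachable from A0, so its rules don't affect L(A0).) L(A0) is { openⁿ atom closeⁿ : n ≥ 0 }. The bracket depth fixes n, and the derivation is forced at every step.

Unambiguous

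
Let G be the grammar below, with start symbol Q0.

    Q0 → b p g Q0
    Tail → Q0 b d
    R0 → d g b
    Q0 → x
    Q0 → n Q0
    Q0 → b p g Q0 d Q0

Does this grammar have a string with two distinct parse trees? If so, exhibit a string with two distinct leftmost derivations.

Witness: b p g b p g x d x

Derivation 1: Q0 ⇒ b p g Q0 ⇒ b p g b p g Q0 d Q0 ⇒ b p g b p g x d Q0 ⇒ b p g b p g x d x
Derivation 2: Q0 ⇒ b p g Q0 d Q0 ⇒ b p g b p g Q0 d Q0 ⇒ b p g b p g x d Q0 ⇒ b p g b p g x d x

Two distinct leftmost derivations for the same string.

Ambiguous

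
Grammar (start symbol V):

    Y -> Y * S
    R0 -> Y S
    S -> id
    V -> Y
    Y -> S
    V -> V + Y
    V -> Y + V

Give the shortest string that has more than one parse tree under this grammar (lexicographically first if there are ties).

length 1: no string has ≥2 trees
length 3: id + id has 2 parse trees

Two derivations of id + id:
  V ⇒ V + Y ⇒ Y + Y ⇒ S + Y ⇒ id + Y ⇒ id + S ⇒ id + id
  V ⇒ Y + V ⇒ S + V ⇒ id + V ⇒ id + Y ⇒ id + S ⇒ id + id

id + id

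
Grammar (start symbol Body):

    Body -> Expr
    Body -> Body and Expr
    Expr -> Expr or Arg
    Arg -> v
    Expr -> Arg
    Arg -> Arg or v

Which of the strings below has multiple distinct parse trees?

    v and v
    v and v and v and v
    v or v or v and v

v and v: 1 tree
v and v and v and v: 1 tree
v or v or v and v: 4 trees

v or v or v and v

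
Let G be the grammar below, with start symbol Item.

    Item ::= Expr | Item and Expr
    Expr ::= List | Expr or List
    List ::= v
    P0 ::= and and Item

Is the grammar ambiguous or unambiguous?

Only Item, Expr, List are reachable from Item; ignoring the rest: This is a standard precedence ladder (Item over Expr over List), with each level left-recursive on its own operator ('and' at Item, 'or' at Expr). That structure is LR(1), hence unambiguous.

Unambiguous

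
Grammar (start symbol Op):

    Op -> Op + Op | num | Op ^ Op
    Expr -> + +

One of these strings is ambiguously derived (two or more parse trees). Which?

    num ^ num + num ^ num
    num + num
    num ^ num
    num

num ^ num + num ^ num: 5 trees
num + num: 1 tree
num ^ num: 1 tree
num: 1 tree

num ^ num + num ^ num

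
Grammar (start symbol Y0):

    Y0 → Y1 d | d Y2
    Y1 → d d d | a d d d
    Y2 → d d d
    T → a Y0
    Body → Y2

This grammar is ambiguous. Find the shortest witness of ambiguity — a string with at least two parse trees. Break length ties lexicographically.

length 4: d d d d has 2 parse trees

Two derivations of d d d d:
  Y0 ⇒ Y1 d ⇒ d d d d
  Y0 ⇒ d Y2 ⇒ d d d d

d d d d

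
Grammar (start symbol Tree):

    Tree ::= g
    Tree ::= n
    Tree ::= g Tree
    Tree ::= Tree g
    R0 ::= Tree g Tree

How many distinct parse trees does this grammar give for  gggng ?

Parse trees for gggng:
  [Tree g [Tree g [Tree g [Tree [Tree n] g]]]]
  [Tree g [Tree g [Tree [Tree g [Tree n]] g]]]
  [Tree g [Tree [Tree g [Tree g [Tree n]]] g]]
  [Tree [Tree g [Tree g [Tree g [Tree n]]]] g]

4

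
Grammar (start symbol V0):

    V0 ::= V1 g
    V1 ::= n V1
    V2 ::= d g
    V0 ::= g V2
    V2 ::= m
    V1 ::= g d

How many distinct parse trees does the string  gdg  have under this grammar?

2

Parse trees for gdg:
  [V0 [V1 g d] g]
  [V0 g [V2 d g]]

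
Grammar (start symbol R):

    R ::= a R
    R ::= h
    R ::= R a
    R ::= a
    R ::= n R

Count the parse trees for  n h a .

2

Parse trees for n h a:
  [R [R n [R h]] a]
  [R n [R [R h] a]]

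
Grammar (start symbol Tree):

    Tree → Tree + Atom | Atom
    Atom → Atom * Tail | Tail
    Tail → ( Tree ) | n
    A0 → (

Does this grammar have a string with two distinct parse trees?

Unambiguous

Only Tree, Atom, Tail are reachable from Tree; ignoring the rest: This is a standard precedence ladder (Tree over Atom over Tail), with each level left-recursive on its own operator ('+' at Tree, '*' at Atom). That structure is LR(1), hence unambiguous.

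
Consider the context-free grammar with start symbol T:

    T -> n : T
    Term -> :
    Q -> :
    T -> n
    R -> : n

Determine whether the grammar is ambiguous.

Unambiguous

(Q, Term, R are unreachable from T, so their rules don't affect L(T).) The reachable grammar is A → atom sep A | atom. Each atom is followed by either the separator (recurse) or end-of-string (stop) — no choice point.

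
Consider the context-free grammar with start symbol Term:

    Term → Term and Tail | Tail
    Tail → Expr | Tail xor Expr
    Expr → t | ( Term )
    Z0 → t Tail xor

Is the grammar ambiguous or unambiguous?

(Z0 is unreachable from Term, so its rules don't affect L(Term).) This is a standard precedence ladder (Term over Tail over Expr), with each level left-recursive on its own operator ('and' at Term, 'xor' at Tail). That structure is LR(1), hence unambiguous.

Unambiguous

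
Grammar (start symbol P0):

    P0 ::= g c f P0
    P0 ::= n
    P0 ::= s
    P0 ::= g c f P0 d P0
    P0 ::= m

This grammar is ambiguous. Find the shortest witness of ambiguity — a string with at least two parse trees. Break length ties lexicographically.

g c f g c f m d m

length 1: no string has ≥2 trees
length 4: no string has ≥2 trees
length 6: no string has ≥2 trees
length 7: no string has ≥2 trees
length 9: g c f g c f m d m has 2 parse trees

Two derivations of g c f g c f m d m:
  P0 ⇒ g c f P0 ⇒ g c f g c f P0 d P0 ⇒ g c f g c f m d P0 ⇒ g c f g c f m d m
  P0 ⇒ g c f P0 d P0 ⇒ g c f g c f P0 d P0 ⇒ g c f g c f m d P0 ⇒ g c f g c f m d m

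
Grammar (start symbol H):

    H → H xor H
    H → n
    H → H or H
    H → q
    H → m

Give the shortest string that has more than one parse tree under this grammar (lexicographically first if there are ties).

m or m or m

length 1: no string has ≥2 trees
length 3: no string has ≥2 trees
length 5: m or m or m has 2 parse trees

Two derivations of m or m or m:
  H ⇒ H or H ⇒ H or H or H ⇒ m or H or H ⇒ m or m or H ⇒ m or m or m
  H ⇒ H or H ⇒ m or H ⇒ m or H or H ⇒ m or m or H ⇒ m or m or m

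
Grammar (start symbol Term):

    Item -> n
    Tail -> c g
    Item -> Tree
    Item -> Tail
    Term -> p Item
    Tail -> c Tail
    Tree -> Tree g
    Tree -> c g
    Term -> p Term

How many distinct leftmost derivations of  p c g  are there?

Parse trees for p c g:
  [Term p [Item [Tree c g]]]
  [Term p [Item [Tail c g]]]

2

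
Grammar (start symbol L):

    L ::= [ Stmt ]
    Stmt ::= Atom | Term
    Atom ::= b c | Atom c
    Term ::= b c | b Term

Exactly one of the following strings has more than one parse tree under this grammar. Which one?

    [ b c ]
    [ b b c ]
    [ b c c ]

[ b c ]: 2 trees
[ b b c ]: 1 tree
[ b c c ]: 1 tree

[ b c ]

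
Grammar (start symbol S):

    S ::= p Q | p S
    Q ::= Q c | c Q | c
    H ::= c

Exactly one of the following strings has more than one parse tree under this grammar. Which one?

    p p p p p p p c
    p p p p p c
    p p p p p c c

p p p p p p p c: 1 tree
p p p p p c: 1 tree
p p p p p c c: 2 trees

p p p p p c c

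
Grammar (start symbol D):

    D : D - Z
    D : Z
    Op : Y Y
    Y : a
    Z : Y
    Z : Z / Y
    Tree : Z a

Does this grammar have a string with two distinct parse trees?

Unambiguous

Only D, Z, Y are reachable from D; ignoring the rest: This is a standard precedence ladder (D over Z over Y), with each level left-recursive on its own operator ('-' at D, '/' at Z). That structure is LR(1), hence unambiguous.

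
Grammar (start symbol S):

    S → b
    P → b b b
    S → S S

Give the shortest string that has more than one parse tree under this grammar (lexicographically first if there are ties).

b b b

length 1: no string has ≥2 trees
length 2: no string has ≥2 trees
length 3: b b b has 2 parse trees

Two derivations of b b b:
  S ⇒ S S ⇒ b S ⇒ b S S ⇒ b b S ⇒ b b b
  S ⇒ S S ⇒ S S S ⇒ b S S ⇒ b b S ⇒ b b b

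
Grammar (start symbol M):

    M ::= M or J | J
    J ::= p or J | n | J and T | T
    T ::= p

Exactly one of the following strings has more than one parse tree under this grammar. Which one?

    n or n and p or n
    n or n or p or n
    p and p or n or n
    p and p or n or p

n or n and p or n: 1 tree
n or n or p or n: 2 trees
p and p or n or n: 1 tree
p and p or n or p: 1 tree

n or n or p or n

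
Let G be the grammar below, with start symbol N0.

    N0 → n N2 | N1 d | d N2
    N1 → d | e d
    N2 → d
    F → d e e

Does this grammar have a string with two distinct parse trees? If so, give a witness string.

Witness: d d

Derivation 1: N0 ⇒ N1 d ⇒ d d
Derivation 2: N0 ⇒ d N2 ⇒ d d

Two distinct leftmost derivations for the same string.

Ambiguous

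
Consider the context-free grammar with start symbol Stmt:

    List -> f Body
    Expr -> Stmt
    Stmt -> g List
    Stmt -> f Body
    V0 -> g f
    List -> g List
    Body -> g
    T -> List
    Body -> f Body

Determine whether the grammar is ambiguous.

(V0, Expr, T are unreachable from Stmt, so their rules don't affect L(Stmt).) Each reachable nonterminal has at most one production per leading terminal, and all productions are right-linear; the derivation is determined token-by-token.

Unambiguous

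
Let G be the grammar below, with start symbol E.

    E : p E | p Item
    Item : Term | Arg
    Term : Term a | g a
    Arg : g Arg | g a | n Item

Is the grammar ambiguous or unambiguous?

Ambiguous

Witness: p g a

Derivation 1: E ⇒ p Item ⇒ p Term ⇒ p g a
Derivation 2: E ⇒ p Item ⇒ p Arg ⇒ p g a

Two distinct leftmost derivations for the same string.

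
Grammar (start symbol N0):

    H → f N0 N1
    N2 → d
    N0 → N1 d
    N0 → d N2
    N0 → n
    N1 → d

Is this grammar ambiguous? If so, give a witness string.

Witness: d d

Derivation 1: N0 ⇒ N1 d ⇒ d d
Derivation 2: N0 ⇒ d N2 ⇒ d d

Two distinct leftmost derivations for the same string.

Ambiguous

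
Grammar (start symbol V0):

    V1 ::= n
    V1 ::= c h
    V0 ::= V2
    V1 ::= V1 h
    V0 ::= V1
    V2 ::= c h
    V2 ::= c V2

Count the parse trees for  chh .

Parse trees for chh:
  [V0 [V1 [V1 c h] h]]

1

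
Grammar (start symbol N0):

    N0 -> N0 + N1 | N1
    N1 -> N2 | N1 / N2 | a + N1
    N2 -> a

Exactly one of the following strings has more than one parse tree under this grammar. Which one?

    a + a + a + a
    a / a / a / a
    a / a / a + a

a + a + a + a

a + a + a + a: 8 trees
a / a / a / a: 1 tree
a / a / a + a: 1 tree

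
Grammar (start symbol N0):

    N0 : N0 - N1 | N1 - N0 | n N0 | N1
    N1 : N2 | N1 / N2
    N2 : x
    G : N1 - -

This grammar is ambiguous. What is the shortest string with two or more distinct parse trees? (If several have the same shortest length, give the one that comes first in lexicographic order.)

length 1: no string has ≥2 trees
length 2: no string has ≥2 trees
length 3: x - x has 2 parse trees

Two derivations of x - x:
  N0 ⇒ N0 - N1 ⇒ N1 - N1 ⇒ N2 - N1 ⇒ x - N1 ⇒ x - N2 ⇒ x - x
  N0 ⇒ N1 - N0 ⇒ N2 - N0 ⇒ x - N0 ⇒ x - N1 ⇒ x - N2 ⇒ x - x

x - x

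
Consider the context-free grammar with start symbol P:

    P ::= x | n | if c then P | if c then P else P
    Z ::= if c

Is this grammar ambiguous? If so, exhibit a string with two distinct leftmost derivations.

Witness: if c then if c then n else n

Derivation 1: P ⇒ if c then P ⇒ if c then if c then P else P ⇒ if c then if c then n else P ⇒ if c then if c then n else n
Derivation 2: P ⇒ if c then P else P ⇒ if c then if c then P else P ⇒ if c then if c then n else P ⇒ if c then if c then n else n

Two distinct leftmost derivations for the same string.

Ambiguous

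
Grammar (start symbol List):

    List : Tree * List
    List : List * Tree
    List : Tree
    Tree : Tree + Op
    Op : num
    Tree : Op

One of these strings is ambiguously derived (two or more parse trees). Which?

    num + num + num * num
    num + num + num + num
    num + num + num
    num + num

num + num + num * num: 2 trees
num + num + num + num: 1 tree
num + num + num: 1 tree
num + num: 1 tree

num + num + num * num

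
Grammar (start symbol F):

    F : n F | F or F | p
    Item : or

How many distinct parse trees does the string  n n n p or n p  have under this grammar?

Parse trees for n n n p or n p:
  [F n [F n [F n [F [F p] or [F n [F p]]]]]]
  [F n [F n [F [F n [F p]] or [F n [F p]]]]]
  [F n [F [F n [F n [F p]]] or [F n [F p]]]]
  [F [F n [F n [F n [F p]]]] or [F n [F p]]]

4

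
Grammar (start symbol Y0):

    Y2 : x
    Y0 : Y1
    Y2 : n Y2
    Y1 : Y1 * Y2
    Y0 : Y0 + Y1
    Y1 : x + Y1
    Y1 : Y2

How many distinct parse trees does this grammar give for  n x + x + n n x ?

2

Parse trees for n x + x + n n x:
  [Y0 [Y0 [Y1 [Y2 n [Y2 x]]]] + [Y1 x + [Y1 [Y2 n [Y2 n [Y2 x]]]]]]
  [Y0 [Y0 [Y0 [Y1 [Y2 n [Y2 x]]]] + [Y1 [Y2 x]]] + [Y1 [Y2 n [Y2 n [Y2 x]]]]]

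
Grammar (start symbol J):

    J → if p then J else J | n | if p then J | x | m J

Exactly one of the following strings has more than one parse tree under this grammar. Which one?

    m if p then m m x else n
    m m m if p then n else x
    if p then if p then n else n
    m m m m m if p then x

m if p then m m x else n: 1 tree
m m m if p then n else x: 1 tree
if p then if p then n else n: 2 trees
m m m m m if p then x: 1 tree

if p then if p then n else n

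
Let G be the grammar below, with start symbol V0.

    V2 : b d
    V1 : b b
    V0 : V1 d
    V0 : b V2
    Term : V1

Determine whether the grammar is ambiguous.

Witness: b b d

Derivation 1: V0 ⇒ V1 d ⇒ b b d
Derivation 2: V0 ⇒ b V2 ⇒ b b d

Two distinct leftmost derivations for the same string.

Ambiguous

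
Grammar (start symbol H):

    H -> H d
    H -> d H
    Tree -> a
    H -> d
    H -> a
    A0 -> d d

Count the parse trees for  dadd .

Parse trees for dadd:
  [H [H [H d [H a]] d] d]
  [H [H d [H [H a] d]] d]
  [H d [H [H [H a] d] d]]

3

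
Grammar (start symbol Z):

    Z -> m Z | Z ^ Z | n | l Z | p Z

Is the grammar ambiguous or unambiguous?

Ambiguous

Witness: l n ^ n

Derivation 1: Z ⇒ Z ^ Z ⇒ l Z ^ Z ⇒ l n ^ Z ⇒ l n ^ n
Derivation 2: Z ⇒ l Z ⇒ l Z ^ Z ⇒ l n ^ Z ⇒ l n ^ n

Two distinct leftmost derivations for the same string.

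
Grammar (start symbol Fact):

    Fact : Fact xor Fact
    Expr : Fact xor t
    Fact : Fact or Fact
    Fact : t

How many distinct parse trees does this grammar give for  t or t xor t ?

Parse trees for t or t xor t:
  [Fact [Fact [Fact t] or [Fact t]] xor [Fact t]]
  [Fact [Fact t] or [Fact [Fact t] xor [Fact t]]]

2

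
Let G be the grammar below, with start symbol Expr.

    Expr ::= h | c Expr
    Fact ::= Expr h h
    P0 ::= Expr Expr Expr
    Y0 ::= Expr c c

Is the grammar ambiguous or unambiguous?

(Fact, P0, Y0 are unreachable from Expr, so their rules don't affect L(Expr).) The reachable rules are right-linear with at most one rule per (nonterminal, next-terminal) pair. Each input token forces the next rule, so parsing is deterministic.

Unambiguous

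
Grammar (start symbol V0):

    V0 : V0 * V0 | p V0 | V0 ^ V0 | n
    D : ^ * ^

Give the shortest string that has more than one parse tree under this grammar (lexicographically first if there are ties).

length 1: no string has ≥2 trees
length 2: no string has ≥2 trees
length 3: no string has ≥2 trees
length 4: p n * n has 2 parse trees

Two derivations of p n * n:
  V0 ⇒ V0 * V0 ⇒ p V0 * V0 ⇒ p n * V0 ⇒ p n * n
  V0 ⇒ p V0 ⇒ p V0 * V0 ⇒ p n * V0 ⇒ p n * n

p n * n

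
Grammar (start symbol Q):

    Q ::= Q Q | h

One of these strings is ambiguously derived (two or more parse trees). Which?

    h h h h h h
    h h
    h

h h h h h h

h h h h h h: 42 trees
h h: 1 tree
h: 1 tree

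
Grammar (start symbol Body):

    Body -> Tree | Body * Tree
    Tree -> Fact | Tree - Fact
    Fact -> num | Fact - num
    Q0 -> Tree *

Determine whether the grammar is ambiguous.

Ambiguous

Witness: num - num

Derivation 1: Body ⇒ Tree ⇒ Fact ⇒ Fact - num ⇒ num - num
Derivation 2: Body ⇒ Tree ⇒ Tree - Fact ⇒ Fact - Fact ⇒ num - Fact ⇒ num - num

Two distinct leftmost derivations for the same string.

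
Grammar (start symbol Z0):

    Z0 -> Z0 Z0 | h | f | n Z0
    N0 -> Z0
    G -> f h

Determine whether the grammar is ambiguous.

Witness: f f f

Derivation 1: Z0 ⇒ Z0 Z0 ⇒ Z0 Z0 Z0 ⇒ f Z0 Z0 ⇒ f f Z0 ⇒ f f f
Derivation 2: Z0 ⇒ Z0 Z0 ⇒ f Z0 ⇒ f Z0 Z0 ⇒ f f Z0 ⇒ f f f

Two distinct leftmost derivations for the same string.

Ambiguous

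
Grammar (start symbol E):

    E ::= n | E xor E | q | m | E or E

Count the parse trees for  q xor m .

1

Parse trees for q xor m:
  [E [E q] xor [E m]]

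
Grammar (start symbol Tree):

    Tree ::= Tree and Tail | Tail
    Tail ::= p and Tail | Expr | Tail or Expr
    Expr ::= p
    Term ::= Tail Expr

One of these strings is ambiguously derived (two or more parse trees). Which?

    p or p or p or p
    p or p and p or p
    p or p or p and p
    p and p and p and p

p and p and p and p

p or p or p or p: 1 tree
p or p and p or p: 1 tree
p or p or p and p: 1 tree
p and p and p and p: 8 trees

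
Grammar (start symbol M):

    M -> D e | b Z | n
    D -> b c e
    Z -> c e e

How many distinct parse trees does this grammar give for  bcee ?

2

Parse trees for bcee:
  [M [D b c e] e]
  [M b [Z c e e]]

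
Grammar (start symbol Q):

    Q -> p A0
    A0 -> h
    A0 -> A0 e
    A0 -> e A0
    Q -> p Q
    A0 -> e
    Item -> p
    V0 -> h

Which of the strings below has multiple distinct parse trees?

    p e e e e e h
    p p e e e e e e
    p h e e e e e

p p e e e e e e

p e e e e e h: 1 tree
p p e e e e e e: 32 trees
p h e e e e e: 1 tree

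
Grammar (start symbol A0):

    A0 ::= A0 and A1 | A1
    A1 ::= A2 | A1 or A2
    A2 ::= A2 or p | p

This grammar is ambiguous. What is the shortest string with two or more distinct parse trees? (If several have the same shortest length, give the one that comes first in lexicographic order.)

p or p

length 1: no string has ≥2 trees
length 3: p or p has 2 parse trees

Two derivations of p or p:
  A0 ⇒ A1 ⇒ A2 ⇒ A2 or p ⇒ p or p
  A0 ⇒ A1 ⇒ A1 or A2 ⇒ A2 or A2 ⇒ p or A2 ⇒ p or p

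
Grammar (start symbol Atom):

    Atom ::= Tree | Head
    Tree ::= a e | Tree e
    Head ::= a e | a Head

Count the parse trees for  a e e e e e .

Parse trees for a e e e e e:
  [Atom [Tree [Tree [Tree [Tree [Tree a e] e] e] e] e]]

1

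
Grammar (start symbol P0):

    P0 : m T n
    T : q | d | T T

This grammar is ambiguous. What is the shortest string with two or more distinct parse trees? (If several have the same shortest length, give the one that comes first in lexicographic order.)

m d d d n

length 3: no string has ≥2 trees
length 4: no string has ≥2 trees
length 5: m d d d n has 2 parse trees

Two derivations of m d d d n:
  P0 ⇒ m T n ⇒ m T T n ⇒ m d T n ⇒ m d T T n ⇒ m d d T n ⇒ m d d d n
  P0 ⇒ m T n ⇒ m T T n ⇒ m T T T n ⇒ m d T T n ⇒ m d d T n ⇒ m d d d n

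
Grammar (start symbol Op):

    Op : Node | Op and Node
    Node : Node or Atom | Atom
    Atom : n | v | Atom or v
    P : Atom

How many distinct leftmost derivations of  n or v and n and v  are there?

Parse trees for n or v and n and v:
  [Op [Op [Op [Node [Node [Atom n]] or [Atom v]]] and [Node [Atom n]]] and [Node [Atom v]]]
  [Op [Op [Op [Node [Atom [Atom n] or v]]] and [Node [Atom n]]] and [Node [Atom v]]]

2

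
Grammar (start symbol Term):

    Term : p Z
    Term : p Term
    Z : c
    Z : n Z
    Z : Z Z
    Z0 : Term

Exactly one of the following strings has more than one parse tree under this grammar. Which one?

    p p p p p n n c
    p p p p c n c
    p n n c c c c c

p p p p p n n c: 1 tree
p p p p c n c: 1 tree
p n n c c c c c: 90 trees

p n n c c c c c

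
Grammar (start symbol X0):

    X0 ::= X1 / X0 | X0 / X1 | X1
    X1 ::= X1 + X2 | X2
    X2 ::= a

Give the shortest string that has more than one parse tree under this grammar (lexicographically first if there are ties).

length 1: no string has ≥2 trees
length 3: a / a has 2 parse trees

Two derivations of a / a:
  X0 ⇒ X1 / X0 ⇒ X2 / X0 ⇒ a / X0 ⇒ a / X1 ⇒ a / X2 ⇒ a / a
  X0 ⇒ X0 / X1 ⇒ X1 / X1 ⇒ X2 / X1 ⇒ a / X1 ⇒ a / X2 ⇒ a / a

a / a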